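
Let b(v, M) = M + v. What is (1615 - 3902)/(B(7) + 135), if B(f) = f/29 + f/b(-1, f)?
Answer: -397938/23735 ≈ -16.766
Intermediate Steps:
B(f) = f/29 + f/(-1 + f) (B(f) = f/29 + f/(f - 1) = f*(1/29) + f/(-1 + f) = f/29 + f/(-1 + f))
(1615 - 3902)/(B(7) + 135) = (1615 - 3902)/((1/29)*7*(28 + 7)/(-1 + 7) + 135) = -2287/((1/29)*7*35/6 + 135) = -2287/((1/29)*7*(⅙)*35 + 135) = -2287/(245/174 + 135) = -2287/23735/174 = -2287*174/23735 = -397938/23735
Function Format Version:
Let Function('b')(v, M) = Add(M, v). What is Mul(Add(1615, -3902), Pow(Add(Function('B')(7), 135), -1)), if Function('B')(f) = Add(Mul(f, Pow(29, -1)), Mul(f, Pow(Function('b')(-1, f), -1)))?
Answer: Rational(-397938, 23735) ≈ -16.766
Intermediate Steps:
Function('B')(f) = Add(Mul(Rational(1, 29), f), Mul(f, Pow(Add(-1, f), -1))) (Function('B')(f) = Add(Mul(f, Pow(29, -1)), Mul(f, Pow(Add(f, -1), -1))) = Add(Mul(f, Rational(1, 29)), Mul(f, Pow(Add(-1, f), -1))) = Add(Mul(Rational(1, 29), f), Mul(f, Pow(Add(-1, f), -1))))
Mul(Add(1615, -3902), Pow(Add(Function('B')(7), 135), -1)) = Mul(Add(1615, -3902), Pow(Add(Mul(Rational(1, 29), 7, Pow(Add(-1, 7), -1), Add(28, 7)), 135), -1)) = Mul(-2287, Pow(Add(Mul(Rational(1, 29), 7, Pow(6, -1), 35), 135), -1)) = Mul(-2287, Pow(Add(Mul(Rational(1, 29), 7, Rational(1, 6), 35), 135), -1)) = Mul(-2287, Pow(Add(Rational(245, 174), 135), -1)) = Mul(-2287, Pow(Rational(23735, 174), -1)) = Mul(-2287, Rational(174, 23735)) = Rational(-397938, 23735)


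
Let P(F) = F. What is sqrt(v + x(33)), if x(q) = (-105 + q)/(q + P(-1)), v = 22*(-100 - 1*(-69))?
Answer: I*sqrt(2737)/2 ≈ 26.158*I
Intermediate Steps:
v = -682 (v = 22*(-100 + 69) = 22*(-31) = -682)
x(q) = (-105 + q)/(-1 + q) (x(q) = (-105 + q)/(q - 1) = (-105 + q)/(-1 + q))
sqrt(v + x(33)) = sqrt(-682 + (-105 + 33)/(-1 + 33)) = sqrt(-682 - 72/32) = sqrt(-682 + (1/32)*(-72)) = sqrt(-682 - 9/4) = sqrt(-2737/4) = I*sqrt(2737)/2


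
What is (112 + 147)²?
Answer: 67081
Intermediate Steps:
(112 + 147)² = 259² = 67081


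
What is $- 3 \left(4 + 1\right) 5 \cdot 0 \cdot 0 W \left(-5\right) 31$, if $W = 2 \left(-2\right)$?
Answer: $0$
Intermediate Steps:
$W = -4$
$- 3 \left(4 + 1\right) 5 \cdot 0 \cdot 0 W \left(-5\right) 31 = - 3 \left(4 + 1\right) 5 \cdot 0 \cdot 0 \left(-4\right) \left(-5\right) 31 = \left(-3\right) 5 \cdot 5 \cdot 0 \cdot 0 \left(-5\right) 31 = \left(-15\right) 5 \cdot 0 \cdot 0 \cdot 31 = \left(-75\right) 0 \cdot 0 \cdot 31 = 0 \cdot 0 \cdot 31 = 0 \cdot 31 = 0$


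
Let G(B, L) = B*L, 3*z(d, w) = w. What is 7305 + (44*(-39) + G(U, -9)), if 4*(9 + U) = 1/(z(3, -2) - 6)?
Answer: 453627/80 ≈ 5670.3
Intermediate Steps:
z(d, w) = w/3
U = -723/80 (U = -9 + 1/(4*((⅓)*(-2) - 6)) = -9 + 1/(4*(-⅔ - 6)) = -9 + 1/(4*(-20/3)) = -9 + (¼)*(-3/20) = -9 - 3/80 = -723/80 ≈ -9.0375)
7305 + (44*(-39) + G(U, -9)) = 7305 + (44*(-39) - 723/80*(-9)) = 7305 + (-1716 + 6507/80) = 7305 - 130773/80 = 453627/80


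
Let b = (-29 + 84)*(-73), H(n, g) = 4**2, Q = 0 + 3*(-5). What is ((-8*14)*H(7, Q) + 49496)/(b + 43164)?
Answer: 47704/39149 ≈ 1.2185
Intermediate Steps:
Q = -15 (Q = 0 - 15 = -15)
H(n, g) = 16
b = -4015 (b = 55*(-73) = -4015)
((-8*14)*H(7, Q) + 49496)/(b + 43164) = (-8*14*16 + 49496)/(-4015 + 43164) = (-112*16 + 49496)/39149 = (-1792 + 49496)*(1/39149) = 47704*(1/39149) = 47704/39149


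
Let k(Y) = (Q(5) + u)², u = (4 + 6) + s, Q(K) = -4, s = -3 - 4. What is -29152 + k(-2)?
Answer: -29151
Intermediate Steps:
s = -7
u = 3 (u = (4 + 6) - 7 = 10 - 7 = 3)
k(Y) = 1 (k(Y) = (-4 + 3)² = (-1)² = 1)
-29152 + k(-2) = -29152 + 1 = -29151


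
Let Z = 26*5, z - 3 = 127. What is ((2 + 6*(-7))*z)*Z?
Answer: -676000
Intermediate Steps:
z = 130 (z = 3 + 127 = 130)
Z = 130
((2 + 6*(-7))*z)*Z = ((2 + 6*(-7))*130)*130 = ((2 - 42)*130)*130 = -40*130*130 = -5200*130 = -676000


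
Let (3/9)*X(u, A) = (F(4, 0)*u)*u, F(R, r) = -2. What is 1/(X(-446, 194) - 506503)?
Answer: -1/1699999 ≈ -5.8824e-7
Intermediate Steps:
X(u, A) = -6*u**2 (X(u, A) = 3*((-2*u)*u) = 3*(-2*u**2) = -6*u**2)
1/(X(-446, 194) - 506503) = 1/(-6*(-446)**2 - 506503) = 1/(-6*198916 - 506503) = 1/(-1193496 - 506503) = 1/(-1699999) = -1/1699999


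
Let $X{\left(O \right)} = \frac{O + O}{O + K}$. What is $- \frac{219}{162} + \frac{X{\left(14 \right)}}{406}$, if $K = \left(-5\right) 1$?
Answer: $- \frac{2105}{1566} \approx -1.3442$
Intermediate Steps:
$K = -5$
$X{\left(O \right)} = \frac{2 O}{-5 + O}$ ($X{\left(O \right)} = \frac{O + O}{O - 5} = \frac{2 O}{-5 + O}$)
$- \frac{219}{162} + \frac{X{\left(14 \right)}}{406} = - \frac{219}{162} + \frac{2 \cdot 14 \frac{1}{-5 + 14}}{406} = \left(-219\right) \frac{1}{162} + 2 \cdot 14 \cdot \frac{1}{9} \cdot \frac{1}{406} = - \frac{73}{54} + 2 \cdot 14 \cdot \frac{1}{9} \cdot \frac{1}{406} = - \frac{73}{54} + \frac{28}{9} \cdot \frac{1}{406} = - \frac{73}{54} + \frac{2}{261} = - \frac{2105}{1566}$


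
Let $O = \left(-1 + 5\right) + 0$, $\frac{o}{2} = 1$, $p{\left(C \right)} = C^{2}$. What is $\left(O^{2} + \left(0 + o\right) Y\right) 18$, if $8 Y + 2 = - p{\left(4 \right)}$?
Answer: $207$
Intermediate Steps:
$o = 2$ ($o = 2 \cdot 1 = 2$)
$O = 4$ ($O = 4 + 0 = 4$)
$Y = - \frac{9}{4}$ ($Y = - \frac{1}{4} + \frac{\left(-1\right) 4^{2}}{8} = - \frac{1}{4} + \frac{\left(-1\right) 16}{8} = - \frac{1}{4} + \frac{1}{8} \left(-16\right) = - \frac{1}{4} - 2 = - \frac{9}{4} \approx -2.25$)
$\left(O^{2} + \left(0 + o\right) Y\right) 18 = \left(4^{2} + \left(0 + 2\right) \left(- \frac{9}{4}\right)\right) 18 = \left(16 + 2 \left(- \frac{9}{4}\right)\right) 18 = \left(16 - \frac{9}{2}\right) 18 = \frac{23}{2} \cdot 18 = 207$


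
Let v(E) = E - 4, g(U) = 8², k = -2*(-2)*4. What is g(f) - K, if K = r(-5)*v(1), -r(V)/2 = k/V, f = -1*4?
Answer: 416/5 ≈ 83.200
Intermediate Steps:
k = 16 (k = 4*4 = 16)
f = -4
g(U) = 64
v(E) = -4 + E
r(V) = -32/V
K = -96/5 (K = (-32/(-5))*(-4 + 1) = -32*(-⅕)*(-3) = (32/5)*(-3) = -96/5 ≈ -19.200)
g(f) - K = 64 - 1*(-96/5) = 64 + 96/5 = 416/5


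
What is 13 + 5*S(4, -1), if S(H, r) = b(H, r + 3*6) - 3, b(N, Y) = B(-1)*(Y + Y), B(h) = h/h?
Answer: 168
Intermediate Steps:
B(h) = 1
b(N, Y) = 2*Y (b(N, Y) = 1*(Y + Y) = 1*(2*Y) = 2*Y)
S(H, r) = 33 + 2*r (S(H, r) = 2*(r + 3*6) - 3 = 2*(r + 18) - 3 = 2*(18 + r) - 3 = (36 + 2*r) - 3 = 33 + 2*r)
13 + 5*S(4, -1) = 13 + 5*(33 + 2*(-1)) = 13 + 5*(33 - 2) = 13 + 5*31 = 13 + 155 = 168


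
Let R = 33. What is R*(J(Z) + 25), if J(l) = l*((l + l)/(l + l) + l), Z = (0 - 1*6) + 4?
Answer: 891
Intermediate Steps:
Z = -2 (Z = (0 - 6) + 4 = -6 + 4 = -2)
J(l) = l*(1 + l) (J(l) = l*((2*l)/((2*l)) + l) = l*((2*l)*(1/(2*l)) + l) = l*(1 + l))
R*(J(Z) + 25) = 33*(-2*(1 - 2) + 25) = 33*(-2*(-1) + 25) = 33*(2 + 25) = 33*27 = 891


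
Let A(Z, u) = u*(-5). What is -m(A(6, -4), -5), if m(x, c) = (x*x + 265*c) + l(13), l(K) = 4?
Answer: 921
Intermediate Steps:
A(Z, u) = -5*u
m(x, c) = 4 + x² + 265*c (m(x, c) = (x*x + 265*c) + 4 = (x² + 265*c) + 4 = 4 + x² + 265*c)
-m(A(6, -4), -5) = -(4 + (-5*(-4))² + 265*(-5)) = -(4 + 20² - 1325) = -(4 + 400 - 1325) = -1*(-921) = 921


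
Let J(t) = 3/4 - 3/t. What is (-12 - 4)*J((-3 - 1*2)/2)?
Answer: -156/5 ≈ -31.200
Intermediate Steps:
J(t) = ¾ - 3/t (J(t) = 3*(¼) - 3/t = ¾ - 3/t)
(-12 - 4)*J((-3 - 1*2)/2) = (-12 - 4)*(¾ - 3*2/(-3 - 1*2)) = -16*(¾ - 3*2/(-3 - 2)) = -16*(¾ - 3/((-5*½))) = -16*(¾ - 3/(-5/2)) = -16*(¾ - 3*(-⅖)) = -16*(¾ + 6/5) = -16*39/20 = -156/5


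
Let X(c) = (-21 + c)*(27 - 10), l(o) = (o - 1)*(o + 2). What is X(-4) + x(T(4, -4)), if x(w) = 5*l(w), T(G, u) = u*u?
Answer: 925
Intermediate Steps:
l(o) = (-1 + o)*(2 + o)
T(G, u) = u²
x(w) = -10 + 5*w + 5*w² (x(w) = 5*(-2 + w + w²) = -10 + 5*w + 5*w²)
X(c) = -357 + 17*c (X(c) = (-21 + c)*17 = -357 + 17*c)
X(-4) + x(T(4, -4)) = (-357 + 17*(-4)) + (-10 + 5*(-4)² + 5*((-4)²)²) = (-357 - 68) + (-10 + 5*16 + 5*16²) = -425 + (-10 + 80 + 5*256) = -425 + (-10 + 80 + 1280) = -425 + 1350 = 925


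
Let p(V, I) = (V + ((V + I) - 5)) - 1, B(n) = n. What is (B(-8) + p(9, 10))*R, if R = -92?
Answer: -1288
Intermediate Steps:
p(V, I) = -6 + I + 2*V (p(V, I) = (V + ((I + V) - 5)) - 1 = (V + (-5 + I + V)) - 1 = (-5 + I + 2*V) - 1 = -6 + I + 2*V)
(B(-8) + p(9, 10))*R = (-8 + (-6 + 10 + 2*9))*(-92) = (-8 + (-6 + 10 + 18))*(-92) = (-8 + 22)*(-92) = 14*(-92) = -1288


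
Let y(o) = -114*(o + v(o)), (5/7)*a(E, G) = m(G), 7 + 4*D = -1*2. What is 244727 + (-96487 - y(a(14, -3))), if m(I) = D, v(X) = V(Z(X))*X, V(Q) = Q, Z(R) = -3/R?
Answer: 1475389/10 ≈ 1.4754e+5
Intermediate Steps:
D = -9/4 (D = -7/4 + (-1*2)/4 = -7/4 + (¼)*(-2) = -7/4 - ½ = -9/4 ≈ -2.2500)
v(X) = -3 (v(X) = (-3/X)*X = -3)
m(I) = -9/4
a(E, G) = -63/20 (a(E, G) = (7/5)*(-9/4) = -63/20)
y(o) = 342 - 114*o (y(o) = -114*(o - 3) = -114*(-3 + o) = 342 - 114*o)
244727 + (-96487 - y(a(14, -3))) = 244727 + (-96487 - (342 - 114*(-63/20))) = 244727 + (-96487 - (342 + 3591/10)) = 244727 + (-96487 - 1*7011/10) = 244727 + (-96487 - 7011/10) = 244727 - 971881/10 = 1475389/10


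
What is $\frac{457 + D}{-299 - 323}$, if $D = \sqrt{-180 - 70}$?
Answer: $- \frac{457}{622} - \frac{5 i \sqrt{10}}{622} \approx -0.73473 - 0.02542 i$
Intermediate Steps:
$D = 5 i \sqrt{10}$ ($D = \sqrt{-180 - 70} = \sqrt{-250} = 5 i \sqrt{10} \approx 15.811 i$)
$\frac{457 + D}{-299 - 323} = \frac{457 + 5 i \sqrt{10}}{-299 - 323} = \frac{457 + 5 i \sqrt{10}}{-622} = \left(457 + 5 i \sqrt{10}\right) \left(- \frac{1}{622}\right) = - \frac{457}{622} - \frac{5 i \sqrt{10}}{622}$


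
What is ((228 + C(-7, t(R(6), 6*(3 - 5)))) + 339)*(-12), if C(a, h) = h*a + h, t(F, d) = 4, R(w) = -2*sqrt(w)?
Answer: -6516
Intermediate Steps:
C(a, h) = h + a*h (C(a, h) = a*h + h = h + a*h)
((228 + C(-7, t(R(6), 6*(3 - 5)))) + 339)*(-12) = ((228 + 4*(1 - 7)) + 339)*(-12) = ((228 + 4*(-6)) + 339)*(-12) = ((228 - 24) + 339)*(-12) = (204 + 339)*(-12) = 543*(-12) = -6516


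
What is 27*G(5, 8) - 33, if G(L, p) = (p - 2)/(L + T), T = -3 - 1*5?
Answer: -87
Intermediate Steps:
T = -8 (T = -3 - 5 = -8)
G(L, p) = (-2 + p)/(-8 + L) (G(L, p) = (p - 2)/(L - 8) = (-2 + p)/(-8 + L))
27*G(5, 8) - 33 = 27*((-2 + 8)/(-8 + 5)) - 33 = 27*(6/(-3)) - 33 = 27*(-⅓*6) - 33 = 27*(-2) - 33 = -54 - 33 = -87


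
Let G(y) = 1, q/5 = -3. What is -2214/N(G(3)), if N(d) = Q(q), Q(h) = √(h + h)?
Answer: 369*I*√30/5 ≈ 404.22*I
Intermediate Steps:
q = -15 (q = 5*(-3) = -15)
Q(h) = √2*√h (Q(h) = √(2*h) = √2*√h)
N(d) = I*√30 (N(d) = √2*√(-15) = √2*(I*√15) = I*√30)
-2214/N(G(3)) = -2214*(-I*√30/30) = -(-369)*I*√30/5 = 369*I*√30/5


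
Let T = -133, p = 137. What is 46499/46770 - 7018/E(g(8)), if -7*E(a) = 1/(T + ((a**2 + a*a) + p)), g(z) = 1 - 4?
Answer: 50547752939/46770 ≈ 1.0808e+6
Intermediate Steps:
g(z) = -3
E(a) = -1/(7*(4 + 2*a**2)) (E(a) = -1/(7*(-133 + ((a**2 + a*a) + 137))) = -1/(7*(-133 + ((a**2 + a**2) + 137))) = -1/(7*(-133 + (2*a**2 + 137))) = -1/(7*(-133 + (137 + 2*a**2))) = -1/(7*(4 + 2*a**2)))
46499/46770 - 7018/E(g(8)) = 46499/46770 - 7018/((-1/(28 + 14*(-3)**2))) = 46499*(1/46770) - 7018/((-1/(28 + 14*9))) = 46499/46770 - 7018/((-1/(28 + 126))) = 46499/46770 - 7018/((-1/154)) = 46499/46770 - 7018/((-1*1/154)) = 46499/46770 - 7018/(-1/154) = 46499/46770 - 7018*(-154) = 46499/46770 + 1080772 = 50547752939/46770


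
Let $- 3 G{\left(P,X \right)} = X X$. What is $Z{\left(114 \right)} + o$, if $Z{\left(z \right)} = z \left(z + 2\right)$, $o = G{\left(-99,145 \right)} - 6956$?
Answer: $- \frac{2221}{3} \approx -740.33$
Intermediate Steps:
$G{\left(P,X \right)} = - \frac{X^{2}}{3}$ ($G{\left(P,X \right)} = - \frac{X X}{3} = - \frac{X^{2}}{3}$)
$o = - \frac{41893}{3}$ ($o = - \frac{145^{2}}{3} - 6956 = \left(- \frac{1}{3}\right) 21025 - 6956 = - \frac{21025}{3} - 6956 = - \frac{41893}{3} \approx -13964.0$)
$Z{\left(z \right)} = z \left(2 + z\right)$
$Z{\left(114 \right)} + o = 114 \left(2 + 114\right) - \frac{41893}{3} = 114 \cdot 116 - \frac{41893}{3} = 13224 - \frac{41893}{3} = - \frac{2221}{3}$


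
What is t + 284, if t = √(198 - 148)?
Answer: 284 + 5*√2 ≈ 291.07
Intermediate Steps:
t = 5*√2 (t = √50 = 5*√2 ≈ 7.0711)
t + 284 = 5*√2 + 284 = 284 + 5*√2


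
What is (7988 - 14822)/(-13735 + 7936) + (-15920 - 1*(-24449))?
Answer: 16488835/1933 ≈ 8530.2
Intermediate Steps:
(7988 - 14822)/(-13735 + 7936) + (-15920 - 1*(-24449)) = -6834/(-5799) + (-15920 + 24449) = -6834*(-1/5799) + 8529 = 2278/1933 + 8529 = 16488835/1933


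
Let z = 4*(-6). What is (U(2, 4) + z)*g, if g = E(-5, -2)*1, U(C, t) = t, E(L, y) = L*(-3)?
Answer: -300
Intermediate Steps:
E(L, y) = -3*L
g = 15 (g = -3*(-5)*1 = 15*1 = 15)
z = -24
(U(2, 4) + z)*g = (4 - 24)*15 = -20*15 = -300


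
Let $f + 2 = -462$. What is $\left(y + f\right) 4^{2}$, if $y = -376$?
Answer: $-13440$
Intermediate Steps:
$f = -464$ ($f = -2 - 462 = -464$)
$\left(y + f\right) 4^{2} = \left(-376 - 464\right) 4^{2} = \left(-840\right) 16 = -13440$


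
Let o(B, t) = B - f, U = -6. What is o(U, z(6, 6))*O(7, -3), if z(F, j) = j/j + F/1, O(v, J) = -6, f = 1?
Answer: 42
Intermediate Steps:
z(F, j) = 1 + F (z(F, j) = 1 + F*1 = 1 + F)
o(B, t) = -1 + B (o(B, t) = B - 1*1 = B - 1 = -1 + B)
o(U, z(6, 6))*O(7, -3) = (-1 - 6)*(-6) = -7*(-6) = 42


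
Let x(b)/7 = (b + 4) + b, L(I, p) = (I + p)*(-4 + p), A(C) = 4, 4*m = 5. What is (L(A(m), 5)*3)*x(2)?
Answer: 1512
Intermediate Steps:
m = 5/4 (m = (¼)*5 = 5/4 ≈ 1.2500)
L(I, p) = (-4 + p)*(I + p)
x(b) = 28 + 14*b (x(b) = 7*((b + 4) + b) = 7*((4 + b) + b) = 7*(4 + 2*b) = 28 + 14*b)
(L(A(m), 5)*3)*x(2) = ((5² - 4*4 - 4*5 + 4*5)*3)*(28 + 14*2) = ((25 - 16 - 20 + 20)*3)*(28 + 28) = (9*3)*56 = 27*56 = 1512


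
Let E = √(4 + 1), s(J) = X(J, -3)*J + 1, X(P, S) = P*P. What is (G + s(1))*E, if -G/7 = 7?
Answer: -47*√5 ≈ -105.10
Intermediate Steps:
X(P, S) = P²
G = -49 (G = -7*7 = -49)
s(J) = 1 + J³ (s(J) = J²*J + 1 = J³ + 1 = 1 + J³)
E = √5 ≈ 2.2361
(G + s(1))*E = (-49 + (1 + 1³))*√5 = (-49 + (1 + 1))*√5 = (-49 + 2)*√5 = -47*√5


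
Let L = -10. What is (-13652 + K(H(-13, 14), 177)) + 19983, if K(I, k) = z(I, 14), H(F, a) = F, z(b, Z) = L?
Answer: 6321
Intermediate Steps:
z(b, Z) = -10
K(I, k) = -10
(-13652 + K(H(-13, 14), 177)) + 19983 = (-13652 - 10) + 19983 = -13662 + 19983 = 6321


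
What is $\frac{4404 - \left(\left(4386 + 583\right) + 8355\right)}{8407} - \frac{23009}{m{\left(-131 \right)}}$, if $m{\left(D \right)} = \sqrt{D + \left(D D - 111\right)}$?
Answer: $- \frac{8920}{8407} - \frac{3287 \sqrt{16919}}{2417} \approx -177.95$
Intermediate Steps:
$m{\left(D \right)} = \sqrt{-111 + D + D^{2}}$ ($m{\left(D \right)} = \sqrt{D + \left(D^{2} - 111\right)} = \sqrt{D + \left(-111 + D^{2}\right)} = \sqrt{-111 + D + D^{2}}$)
$\frac{4404 - \left(\left(4386 + 583\right) + 8355\right)}{8407} - \frac{23009}{m{\left(-131 \right)}} = \frac{4404 - \left(\left(4386 + 583\right) + 8355\right)}{8407} - \frac{23009}{\sqrt{-111 - 131 + \left(-131\right)^{2}}} = \left(4404 - \left(4969 + 8355\right)\right) \frac{1}{8407} - \frac{23009}{\sqrt{-111 - 131 + 17161}} = \left(4404 - 13324\right) \frac{1}{8407} - \frac{23009}{\sqrt{16919}} = \left(4404 - 13324\right) \frac{1}{8407} - 23009 \frac{\sqrt{16919}}{16919} = \left(-8920\right) \frac{1}{8407} - \frac{3287 \sqrt{16919}}{2417} = - \frac{8920}{8407} - \frac{3287 \sqrt{16919}}{2417}$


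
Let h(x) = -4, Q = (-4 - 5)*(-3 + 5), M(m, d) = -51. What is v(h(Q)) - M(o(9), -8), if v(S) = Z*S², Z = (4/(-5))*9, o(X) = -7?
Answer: -321/5 ≈ -64.200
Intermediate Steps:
Z = -36/5 (Z = (4*(-⅕))*9 = -⅘*9 = -36/5 ≈ -7.2000)
Q = -18 (Q = -9*2 = -18)
v(S) = -36*S²/5
v(h(Q)) - M(o(9), -8) = -36/5*(-4)² - 1*(-51) = -36/5*16 + 51 = -576/5 + 51 = -321/5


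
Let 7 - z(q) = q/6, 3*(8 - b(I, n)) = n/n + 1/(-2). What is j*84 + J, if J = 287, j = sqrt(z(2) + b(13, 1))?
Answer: 287 + 42*sqrt(58) ≈ 606.86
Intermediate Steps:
b(I, n) = 47/6 (b(I, n) = 8 - (n/n + 1/(-2))/3 = 8 - (1 + 1*(-1/2))/3 = 8 - (1 - 1/2)/3 = 8 - 1/3*1/2 = 8 - 1/6 = 47/6)
z(q) = 7 - q/6
j = sqrt(58)/2 (j = sqrt((7 - 1/6*2) + 47/6) = sqrt((7 - 1/3) + 47/6) = sqrt(20/3 + 47/6) = sqrt(29/2) = sqrt(58)/2 ≈ 3.8079)
j*84 + J = (sqrt(58)/2)*84 + 287 = 42*sqrt(58) + 287 = 287 + 42*sqrt(58)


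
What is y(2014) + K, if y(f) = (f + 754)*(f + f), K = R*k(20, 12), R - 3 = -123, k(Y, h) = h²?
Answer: 11132224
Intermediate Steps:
R = -120 (R = 3 - 123 = -120)
K = -17280 (K = -120*12² = -120*144 = -17280)
y(f) = 2*f*(754 + f) (y(f) = (754 + f)*(2*f) = 2*f*(754 + f))
y(2014) + K = 2*2014*(754 + 2014) - 17280 = 2*2014*2768 - 17280 = 11149504 - 17280 = 11132224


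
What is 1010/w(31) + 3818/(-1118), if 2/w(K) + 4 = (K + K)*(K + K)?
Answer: 1084010891/559 ≈ 1.9392e+6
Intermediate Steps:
w(K) = 2/(-4 + 4*K²) (w(K) = 2/(-4 + (K + K)*(K + K)) = 2/(-4 + (2*K)*(2*K)) = 2/(-4 + 4*K²))
1010/w(31) + 3818/(-1118) = 1010/((1/(2*(-1 + 31²)))) + 3818/(-1118) = 1010/((1/(2*(-1 + 961)))) + 3818*(-1/1118) = 1010/(((½)/960)) - 1909/559 = 1010/(((½)*(1/960))) - 1909/559 = 1010/(1/1920) - 1909/559 = 1010*1920 - 1909/559 = 1939200 - 1909/559 = 1084010891/559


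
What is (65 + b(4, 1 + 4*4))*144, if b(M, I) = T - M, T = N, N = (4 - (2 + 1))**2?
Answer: 8928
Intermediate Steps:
N = 1 (N = (4 - 1*3)**2 = (4 - 3)**2 = 1**2 = 1)
T = 1
b(M, I) = 1 - M
(65 + b(4, 1 + 4*4))*144 = (65 + (1 - 1*4))*144 = (65 + (1 - 4))*144 = (65 - 3)*144 = 62*144 = 8928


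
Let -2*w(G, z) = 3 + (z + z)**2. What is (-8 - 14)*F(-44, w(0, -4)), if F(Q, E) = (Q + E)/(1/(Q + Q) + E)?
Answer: -150040/2949 ≈ -50.878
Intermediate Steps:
w(G, z) = -3/2 - 2*z**2 (w(G, z) = -(3 + (z + z)**2)/2 = -(3 + (2*z)**2)/2 = -(3 + 4*z**2)/2 = -3/2 - 2*z**2)
F(Q, E) = (E + Q)/(E + 1/(2*Q)) (F(Q, E) = (E + Q)/(1/(2*Q) + E) = (E + Q)/(E + 1/(2*Q)))
(-8 - 14)*F(-44, w(0, -4)) = (-8 - 14)*(2*(-44)*((-3/2 - 2*(-4)**2) - 44)/(1 + 2*(-3/2 - 2*(-4)**2)*(-44))) = -44*(-44)*((-3/2 - 2*16) - 44)/(1 + 2*(-3/2 - 2*16)*(-44)) = -44*(-44)*((-3/2 - 32) - 44)/(1 + 2*(-3/2 - 32)*(-44)) = -44*(-44)*(-67/2 - 44)/(1 + 2*(-67/2)*(-44)) = -44*(-44)*(-155)/((1 + 2948)*2) = -44*(-44)*(-155)/(2949*2) = -22*6820/2949 = -150040/2949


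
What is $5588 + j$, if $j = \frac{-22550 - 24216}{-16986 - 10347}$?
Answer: $\frac{152783570}{27333} \approx 5589.7$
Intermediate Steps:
$j = \frac{46766}{27333}$ ($j = - \frac{46766}{-27333} = \left(-46766\right) \left(- \frac{1}{27333}\right) = \frac{46766}{27333} \approx 1.711$)
$5588 + j = 5588 + \frac{46766}{27333} = \frac{152783570}{27333}$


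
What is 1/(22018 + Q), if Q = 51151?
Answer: 1/73169 ≈ 1.3667e-5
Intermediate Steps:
1/(22018 + Q) = 1/(22018 + 51151) = 1/73169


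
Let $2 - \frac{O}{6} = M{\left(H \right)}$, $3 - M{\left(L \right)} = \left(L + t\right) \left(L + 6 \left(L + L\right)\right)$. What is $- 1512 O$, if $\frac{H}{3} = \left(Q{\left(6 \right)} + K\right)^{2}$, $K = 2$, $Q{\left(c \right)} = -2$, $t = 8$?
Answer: $9072$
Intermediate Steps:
$H = 0$ ($H = 3 \left(-2 + 2\right)^{2} = 3 \cdot 0^{2} = 3 \cdot 0 = 0$)
$M{\left(L \right)} = 3 - 13 L \left(8 + L\right)$ ($M{\left(L \right)} = 3 - \left(L + 8\right) \left(L + 6 \left(L + L\right)\right) = 3 - \left(8 + L\right) \left(L + 6 \cdot 2 L\right) = 3 - \left(8 + L\right) \left(L + 12 L\right) = 3 - \left(8 + L\right) 13 L = 3 - 13 L \left(8 + L\right)$)
$O = -6$ ($O = 12 - 6 \left(3 - 0 - 13 \cdot 0^{2}\right) = 12 - 6 \left(3 + 0 - 0\right) = 12 - 6 \left(3 + 0 + 0\right) = 12 - 18 = -6$)
$- 1512 O = \left(-1512\right) \left(-6\right) = 9072$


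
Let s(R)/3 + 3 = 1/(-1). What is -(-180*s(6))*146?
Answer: -315360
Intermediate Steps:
s(R) = -12 (s(R) = -9 + 3/(-1) = -9 + 3*(-1) = -9 - 3 = -12)
-(-180*s(6))*146 = -(-180*(-12))*146 = -2160*146 = -1*315360 = -315360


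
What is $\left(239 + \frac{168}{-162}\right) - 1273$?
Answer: $- \frac{27946}{27} \approx -1035.0$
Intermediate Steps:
$\left(239 + \frac{168}{-162}\right) - 1273 = \left(239 + 168 \left(- \frac{1}{162}\right)\right) - 1273 = \left(239 - \frac{28}{27}\right) - 1273 = \frac{6425}{27} - 1273 = - \frac{27946}{27}$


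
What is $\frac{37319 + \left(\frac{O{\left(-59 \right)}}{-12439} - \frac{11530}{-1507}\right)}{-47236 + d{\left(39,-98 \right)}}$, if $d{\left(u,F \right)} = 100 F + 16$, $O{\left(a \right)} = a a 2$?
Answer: $- \frac{699698968723}{1068872572460} \approx -0.65461$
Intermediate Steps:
$O{\left(a \right)} = 2 a^{2}$ ($O{\left(a \right)} = a^{2} \cdot 2 = 2 a^{2}$)
$d{\left(u,F \right)} = 16 + 100 F$
$\frac{37319 + \left(\frac{O{\left(-59 \right)}}{-12439} - \frac{11530}{-1507}\right)}{-47236 + d{\left(39,-98 \right)}} = \frac{37319 + \left(\frac{2 \left(-59\right)^{2}}{-12439} - \frac{11530}{-1507}\right)}{-47236 + \left(16 + 100 \left(-98\right)\right)} = \frac{37319 + \left(2 \cdot 3481 \left(- \frac{1}{12439}\right) - - \frac{11530}{1507}\right)}{-47236 + \left(16 - 9800\right)} = \frac{37319 + \left(6962 \left(- \frac{1}{12439}\right) + \frac{11530}{1507}\right)}{-47236 - 9784} = \frac{37319 + \left(- \frac{6962}{12439} + \frac{11530}{1507}\right)}{-57020} = \left(37319 + \frac{132929936}{18745573}\right) \left(- \frac{1}{57020}\right) = \frac{699698968723}{18745573} \left(- \frac{1}{57020}\right) = - \frac{699698968723}{1068872572460}$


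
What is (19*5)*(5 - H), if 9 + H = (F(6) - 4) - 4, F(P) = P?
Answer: 1520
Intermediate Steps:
H = -11 (H = -9 + ((6 - 4) - 4) = -9 + (2 - 4) = -9 - 2 = -11)
(19*5)*(5 - H) = (19*5)*(5 - 1*(-11)) = 95*(5 + 11) = 95*16 = 1520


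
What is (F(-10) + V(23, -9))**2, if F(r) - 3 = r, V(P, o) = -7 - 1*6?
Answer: 400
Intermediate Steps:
V(P, o) = -13 (V(P, o) = -7 - 6 = -13)
F(r) = 3 + r
(F(-10) + V(23, -9))**2 = ((3 - 10) - 13)**2 = (-7 - 13)**2 = (-20)**2 = 400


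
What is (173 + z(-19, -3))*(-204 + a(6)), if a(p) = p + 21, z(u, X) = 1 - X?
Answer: -31329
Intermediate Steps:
a(p) = 21 + p
(173 + z(-19, -3))*(-204 + a(6)) = (173 + (1 - 1*(-3)))*(-204 + (21 + 6)) = (173 + (1 + 3))*(-204 + 27) = (173 + 4)*(-177) = 177*(-177) = -31329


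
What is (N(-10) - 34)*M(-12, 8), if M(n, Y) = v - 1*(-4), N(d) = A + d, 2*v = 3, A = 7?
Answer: -407/2 ≈ -203.50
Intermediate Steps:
v = 3/2 (v = (1/2)*3 = 3/2 ≈ 1.5000)
N(d) = 7 + d
M(n, Y) = 11/2 (M(n, Y) = 3/2 - 1*(-4) = 3/2 + 4 = 11/2)
(N(-10) - 34)*M(-12, 8) = ((7 - 10) - 34)*(11/2) = (-3 - 34)*(11/2) = -37*11/2 = -407/2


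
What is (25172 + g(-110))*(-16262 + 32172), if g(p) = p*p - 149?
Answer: 590626930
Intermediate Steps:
g(p) = -149 + p**2 (g(p) = p**2 - 149 = -149 + p**2)
(25172 + g(-110))*(-16262 + 32172) = (25172 + (-149 + (-110)**2))*(-16262 + 32172) = (25172 + (-149 + 12100))*15910 = (25172 + 11951)*15910 = 37123*15910 = 590626930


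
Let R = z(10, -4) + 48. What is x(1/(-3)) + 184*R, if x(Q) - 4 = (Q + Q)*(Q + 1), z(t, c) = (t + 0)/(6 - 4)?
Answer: 87800/9 ≈ 9755.6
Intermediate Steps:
z(t, c) = t/2
R = 53 (R = (½)*10 + 48 = 5 + 48 = 53)
x(Q) = 4 + 2*Q*(1 + Q) (x(Q) = 4 + (Q + Q)*(Q + 1) = 4 + (2*Q)*(1 + Q) = 4 + 2*Q*(1 + Q))
x(1/(-3)) + 184*R = (4 + 2/(-3) + 2*(1/(-3))²) + 184*53 = (4 + 2*(-⅓) + 2*(-⅓)²) + 9752 = (4 - ⅔ + 2*(⅑)) + 9752 = (4 - ⅔ + 2/9) + 9752 = 32/9 + 9752 = 87800/9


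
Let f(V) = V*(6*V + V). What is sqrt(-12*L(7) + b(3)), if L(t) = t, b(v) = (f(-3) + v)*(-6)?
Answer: 4*I*sqrt(30) ≈ 21.909*I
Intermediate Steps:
f(V) = 7*V**2 (f(V) = V*(7*V) = 7*V**2)
b(v) = -378 - 6*v (b(v) = (7*(-3)**2 + v)*(-6) = (7*9 + v)*(-6) = (63 + v)*(-6) = -378 - 6*v)
sqrt(-12*L(7) + b(3)) = sqrt(-12*7 + (-378 - 6*3)) = sqrt(-84 + (-378 - 18)) = sqrt(-84 - 396) = sqrt(-480) = 4*I*sqrt(30)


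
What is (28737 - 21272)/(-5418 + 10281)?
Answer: 7465/4863 ≈ 1.5351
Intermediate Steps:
(28737 - 21272)/(-5418 + 10281) = 7465/4863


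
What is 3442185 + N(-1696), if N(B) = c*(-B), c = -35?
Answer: 3382825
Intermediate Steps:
N(B) = 35*B (N(B) = -(-35)*B = 35*B)
3442185 + N(-1696) = 3442185 + 35*(-1696) = 3442185 - 59360 = 3382825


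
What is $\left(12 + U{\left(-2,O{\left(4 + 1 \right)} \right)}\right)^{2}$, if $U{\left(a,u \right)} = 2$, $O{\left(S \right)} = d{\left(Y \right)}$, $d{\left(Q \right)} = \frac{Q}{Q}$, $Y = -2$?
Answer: $196$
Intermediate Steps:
$d{\left(Q \right)} = 1$
$O{\left(S \right)} = 1$
$\left(12 + U{\left(-2,O{\left(4 + 1 \right)} \right)}\right)^{2} = \left(12 + 2\right)^{2} = 14^{2} = 196$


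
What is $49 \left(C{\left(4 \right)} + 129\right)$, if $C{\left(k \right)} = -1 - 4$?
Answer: $6076$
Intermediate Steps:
$C{\left(k \right)} = -5$
$49 \left(C{\left(4 \right)} + 129\right) = 49 \left(-5 + 129\right) = 49 \cdot 124 = 6076$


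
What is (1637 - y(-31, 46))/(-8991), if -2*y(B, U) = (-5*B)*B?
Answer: 1531/17982 ≈ 0.085141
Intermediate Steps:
y(B, U) = 5*B²/2 (y(B, U) = -(-5*B)*B/2 = -(-5)*B²/2 = 5*B²/2)
(1637 - y(-31, 46))/(-8991) = (1637 - 5*(-31)²/2)/(-8991) = (1637 - 5*961/2)*(-1/8991) = (1637 - 1*4805/2)*(-1/8991) = (1637 - 4805/2)*(-1/8991) = -1531/2*(-1/8991) = 1531/17982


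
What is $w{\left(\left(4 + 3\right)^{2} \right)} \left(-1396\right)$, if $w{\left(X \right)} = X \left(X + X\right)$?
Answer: $-6703592$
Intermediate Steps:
$w{\left(X \right)} = 2 X^{2}$ ($w{\left(X \right)} = X 2 X = 2 X^{2}$)
$w{\left(\left(4 + 3\right)^{2} \right)} \left(-1396\right) = 2 \left(\left(4 + 3\right)^{2}\right)^{2} \left(-1396\right) = 2 \left(7^{2}\right)^{2} \left(-1396\right) = 2 \cdot 49^{2} \left(-1396\right) = 2 \cdot 2401 \left(-1396\right) = 4802 \left(-1396\right) = -6703592$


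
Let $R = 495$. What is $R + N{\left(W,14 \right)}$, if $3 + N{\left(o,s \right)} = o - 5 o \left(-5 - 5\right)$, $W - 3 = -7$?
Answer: $288$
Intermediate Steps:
$W = -4$ ($W = 3 - 7 = -4$)
$N{\left(o,s \right)} = -3 + 51 o$ ($N{\left(o,s \right)} = -3 - \left(- o + 5 o \left(-5 - 5\right)\right) = -3 - \left(- o + 5 o \left(-10\right)\right) = -3 - \left(- o + 5 \left(-10\right) o\right) = -3 + \left(o + 50 o\right) = -3 + 51 o$)
$R + N{\left(W,14 \right)} = 495 + \left(-3 + 51 \left(-4\right)\right) = 495 - 207 = 288$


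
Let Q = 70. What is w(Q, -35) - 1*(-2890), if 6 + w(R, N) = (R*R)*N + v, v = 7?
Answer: -168609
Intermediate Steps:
w(R, N) = 1 + N*R² (w(R, N) = -6 + ((R*R)*N + 7) = -6 + (R²*N + 7) = -6 + (N*R² + 7) = -6 + (7 + N*R²) = 1 + N*R²)
w(Q, -35) - 1*(-2890) = (1 - 35*70²) - 1*(-2890) = (1 - 35*4900) + 2890 = (1 - 171500) + 2890 = -171499 + 2890 = -168609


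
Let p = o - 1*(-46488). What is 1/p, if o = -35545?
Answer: 1/10943 ≈ 9.1383e-5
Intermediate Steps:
p = 10943 (p = -35545 - 1*(-46488) = -35545 + 46488 = 10943)
1/p = 1/10943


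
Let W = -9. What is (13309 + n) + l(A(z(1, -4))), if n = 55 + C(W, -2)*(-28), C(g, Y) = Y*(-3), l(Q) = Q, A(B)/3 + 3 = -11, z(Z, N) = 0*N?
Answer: 13154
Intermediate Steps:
z(Z, N) = 0
A(B) = -42 (A(B) = -9 + 3*(-11) = -9 - 33 = -42)
C(g, Y) = -3*Y
n = -113 (n = 55 - 3*(-2)*(-28) = 55 + 6*(-28) = 55 - 168 = -113)
(13309 + n) + l(A(z(1, -4))) = (13309 - 113) - 42 = 13196 - 42 = 13154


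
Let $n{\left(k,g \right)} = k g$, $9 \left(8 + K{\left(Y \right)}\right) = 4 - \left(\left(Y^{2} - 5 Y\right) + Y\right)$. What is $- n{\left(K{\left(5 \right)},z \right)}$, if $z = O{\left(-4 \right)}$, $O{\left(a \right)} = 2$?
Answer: $\frac{146}{9} \approx 16.222$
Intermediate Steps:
$K{\left(Y \right)} = - \frac{68}{9} - \frac{Y^{2}}{9} + \frac{4 Y}{9}$ ($K{\left(Y \right)} = -8 + \frac{4 - \left(\left(Y^{2} - 5 Y\right) + Y\right)}{9} = -8 + \frac{4 - \left(Y^{2} - 4 Y\right)}{9} = -8 + \frac{4 - Y^{2} + 4 Y}{9} = -8 + \left(\frac{4}{9} - \frac{Y^{2}}{9} + \frac{4 Y}{9}\right) = - \frac{68}{9} - \frac{Y^{2}}{9} + \frac{4 Y}{9}$)
$z = 2$
$n{\left(k,g \right)} = g k$
$- n{\left(K{\left(5 \right)},z \right)} = - 2 \left(- \frac{68}{9} - \frac{5^{2}}{9} + \frac{4}{9} \cdot 5\right) = - 2 \left(- \frac{68}{9} - \frac{25}{9} + \frac{20}{9}\right) = - \frac{2 \left(-73\right)}{9} = \left(-1\right) \left(- \frac{146}{9}\right) = \frac{146}{9}$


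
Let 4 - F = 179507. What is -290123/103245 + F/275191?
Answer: -98372025728/28412094795 ≈ -3.4623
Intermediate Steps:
F = -179503 (F = 4 - 1*179507 = 4 - 179507 = -179503)
-290123/103245 + F/275191 = -290123/103245 - 179503/275191 = -98372025728/28412094795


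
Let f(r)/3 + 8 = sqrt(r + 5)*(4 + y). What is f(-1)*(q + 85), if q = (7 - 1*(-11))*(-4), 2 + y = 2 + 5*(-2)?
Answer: -780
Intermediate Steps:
y = -10 (y = -2 + (2 + 5*(-2)) = -2 + (2 - 10) = -2 - 8 = -10)
q = -72 (q = (7 + 11)*(-4) = 18*(-4) = -72)
f(r) = -24 - 18*sqrt(5 + r) (f(r) = -24 + 3*(sqrt(r + 5)*(4 - 10)) = -24 + 3*(sqrt(5 + r)*(-6)) = -24 + 3*(-6*sqrt(5 + r)) = -24 - 18*sqrt(5 + r))
f(-1)*(q + 85) = (-24 - 18*sqrt(5 - 1))*(-72 + 85) = (-24 - 18*sqrt(4))*13 = (-24 - 18*2)*13 = (-24 - 36)*13 = -60*13 = -780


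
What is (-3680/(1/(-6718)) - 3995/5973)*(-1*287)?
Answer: -42380123495675/5973 ≈ -7.0953e+9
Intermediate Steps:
(-3680/(1/(-6718)) - 3995/5973)*(-1*287) = (-3680/(-1/6718) - 3995*1/5973)*(-287) = (-3680*(-6718) - 3995/5973)*(-287) = (24722240 - 3995/5973)*(-287) = (147665935525/5973)*(-287) = -42380123495675/5973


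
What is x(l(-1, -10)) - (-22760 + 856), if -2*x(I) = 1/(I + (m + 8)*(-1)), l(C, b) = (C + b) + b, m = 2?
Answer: 1358049/62 ≈ 21904.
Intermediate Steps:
l(C, b) = C + 2*b
x(I) = -1/(2*(-10 + I)) (x(I) = -1/(2*(I + (2 + 8)*(-1))) = -1/(2*(I + 10*(-1))) = -1/(2*(I - 10)) = -1/(2*(-10 + I)))
x(l(-1, -10)) - (-22760 + 856) = 1/(2*(10 - (-1 + 2*(-10)))) - (-22760 + 856) = 1/(2*(10 - (-1 - 20))) - 1*(-21904) = 1/(2*(10 - 1*(-21))) + 21904 = 1/(2*(10 + 21)) + 21904 = (½)/31 + 21904 = (½)*(1/31) + 21904 = 1/62 + 21904 = 1358049/62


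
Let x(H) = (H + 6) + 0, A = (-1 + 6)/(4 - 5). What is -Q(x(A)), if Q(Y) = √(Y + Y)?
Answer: -√2 ≈ -1.4142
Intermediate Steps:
A = -5 (A = 5/(-1) = 5*(-1) = -5)
x(H) = 6 + H (x(H) = (6 + H) + 0 = 6 + H)
Q(Y) = √2*√Y (Q(Y) = √(2*Y) = √2*√Y)
-Q(x(A)) = -√2*√(6 - 5) = -√2*√1 = -√2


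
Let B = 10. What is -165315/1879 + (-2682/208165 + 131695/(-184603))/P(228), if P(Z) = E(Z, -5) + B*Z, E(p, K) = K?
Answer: -850144564158722702/9662860839597875 ≈ -87.981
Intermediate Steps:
P(Z) = -5 + 10*Z
-165315/1879 + (-2682/208165 + 131695/(-184603))/P(228) = -165315/1879 + (-2682/208165 + 131695/(-184603))/(-5 + 10*228) = -165315*1/1879 + (-2682*1/208165 + 131695*(-1/184603))/(-5 + 2280) = -165315/1879 + (-2682/208165 - 131695/184603)/2275 = -165315/1879 - 1641729113/2260463735*1/2275 = -165315/1879 - 1641729113/5142554997125 = -850144564158722702/9662860839597875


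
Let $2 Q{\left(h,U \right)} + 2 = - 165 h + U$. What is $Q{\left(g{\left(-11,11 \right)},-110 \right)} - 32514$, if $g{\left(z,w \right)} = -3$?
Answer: $- \frac{64645}{2} \approx -32323.0$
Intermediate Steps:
$Q{\left(h,U \right)} = -1 + \frac{U}{2} - \frac{165 h}{2}$ ($Q{\left(h,U \right)} = -1 + \frac{- 165 h + U}{2} = -1 + \frac{U - 165 h}{2} = -1 + \left(\frac{U}{2} - \frac{165 h}{2}\right) = -1 + \frac{U}{2} - \frac{165 h}{2}$)
$Q{\left(g{\left(-11,11 \right)},-110 \right)} - 32514 = \left(-1 + \frac{1}{2} \left(-110\right) - - \frac{495}{2}\right) - 32514 = \left(-1 - 55 + \frac{495}{2}\right) - 32514 = \frac{383}{2} - 32514 = - \frac{64645}{2}$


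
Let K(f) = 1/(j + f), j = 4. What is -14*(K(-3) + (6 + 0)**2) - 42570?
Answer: -43088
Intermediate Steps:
K(f) = 1/(4 + f)
-14*(K(-3) + (6 + 0)**2) - 42570 = -14*(1/(4 - 3) + (6 + 0)**2) - 42570 = -14*(1/1 + 6**2) - 42570 = -14*(1 + 36) - 42570 = -14*37 - 42570 = -518 - 42570 = -43088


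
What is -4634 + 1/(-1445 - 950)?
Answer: -11098431/2395 ≈ -4634.0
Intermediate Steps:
-4634 + 1/(-1445 - 950) = -4634 + 1/(-2395) = -4634 - 1/2395 = -11098431/2395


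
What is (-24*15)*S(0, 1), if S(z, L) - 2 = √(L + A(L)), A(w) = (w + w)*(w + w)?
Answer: -720 - 360*√5 ≈ -1525.0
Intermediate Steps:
A(w) = 4*w² (A(w) = (2*w)*(2*w) = 4*w²)
S(z, L) = 2 + √(L + 4*L²)
(-24*15)*S(0, 1) = (-24*15)*(2 + √(1*(1 + 4*1))) = -360*(2 + √(1*(1 + 4))) = -360*(2 + √(1*5)) = -360*(2 + √5) = -720 - 360*√5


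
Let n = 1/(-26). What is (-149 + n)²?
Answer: 15015625/676 ≈ 22212.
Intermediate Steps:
n = -1/26 ≈ -0.038462
(-149 + n)² = (-149 - 1/26)² = (-3875/26)² = 15015625/676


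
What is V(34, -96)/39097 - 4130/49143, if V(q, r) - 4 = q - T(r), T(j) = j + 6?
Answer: -155180306/1921343871 ≈ -0.080767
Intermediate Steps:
T(j) = 6 + j
V(q, r) = -2 + q - r (V(q, r) = 4 + (q - (6 + r)) = 4 + (q + (-6 - r)) = 4 + (-6 + q - r) = -2 + q - r)
V(34, -96)/39097 - 4130/49143 = (-2 + 34 - 1*(-96))/39097 - 4130/49143 = (-2 + 34 + 96)*(1/39097) - 4130*1/49143 = 128*(1/39097) - 4130/49143 = 128/39097 - 4130/49143 = -155180306/1921343871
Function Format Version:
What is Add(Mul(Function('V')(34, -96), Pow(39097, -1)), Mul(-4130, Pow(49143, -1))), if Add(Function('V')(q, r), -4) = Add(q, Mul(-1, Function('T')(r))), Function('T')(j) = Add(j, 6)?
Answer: Rational(-155180306, 1921343871) ≈ -0.080767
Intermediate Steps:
Function('T')(j) = Add(6, j)
Function('V')(q, r) = Add(-2, q, Mul(-1, r)) (Function('V')(q, r) = Add(4, Add(q, Mul(-1, Add(6, r)))) = Add(4, Add(q, Add(-6, Mul(-1, r)))) = Add(4, Add(-6, q, Mul(-1, r))) = Add(-2, q, Mul(-1, r)))
Add(Mul(Function('V')(34, -96), Pow(39097, -1)), Mul(-4130, Pow(49143, -1))) = Add(Mul(Add(-2, 34, Mul(-1, -96)), Pow(39097, -1)), Mul(-4130, Pow(49143, -1))) = Add(Mul(Add(-2, 34, 96), Rational(1, 39097)), Mul(-4130, Rational(1, 49143))) = Add(Mul(128, Rational(1, 39097)), Rational(-4130, 49143)) = Add(Rational(128, 39097), Rational(-4130, 49143)) = Rational(-155180306, 1921343871)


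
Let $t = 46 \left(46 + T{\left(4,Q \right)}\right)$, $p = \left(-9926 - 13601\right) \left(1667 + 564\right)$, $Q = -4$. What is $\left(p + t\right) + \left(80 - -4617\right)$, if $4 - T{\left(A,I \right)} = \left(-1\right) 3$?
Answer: $-52481602$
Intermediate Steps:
$T{\left(A,I \right)} = 7$ ($T{\left(A,I \right)} = 4 - \left(-1\right) 3 = 4 - -3 = 4 + 3 = 7$)
$p = -52488737$ ($p = \left(-23527\right) 2231 = -52488737$)
$t = 2438$ ($t = 46 \left(46 + 7\right) = 46 \cdot 53 = 2438$)
$\left(p + t\right) + \left(80 - -4617\right) = \left(-52488737 + 2438\right) + \left(80 - -4617\right) = -52486299 + \left(80 + 4617\right) = -52486299 + 4697 = -52481602$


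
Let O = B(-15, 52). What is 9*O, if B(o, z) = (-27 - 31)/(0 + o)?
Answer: 174/5 ≈ 34.800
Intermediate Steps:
B(o, z) = -58/o
O = 58/15 (O = -58/(-15) = -58*(-1/15) = 58/15 ≈ 3.8667)
9*O = 9*(58/15) = 174/5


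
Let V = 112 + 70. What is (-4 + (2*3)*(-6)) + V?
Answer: 142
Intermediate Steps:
V = 182
(-4 + (2*3)*(-6)) + V = (-4 + (2*3)*(-6)) + 182 = (-4 + 6*(-6)) + 182 = (-4 - 36) + 182 = -40 + 182 = 142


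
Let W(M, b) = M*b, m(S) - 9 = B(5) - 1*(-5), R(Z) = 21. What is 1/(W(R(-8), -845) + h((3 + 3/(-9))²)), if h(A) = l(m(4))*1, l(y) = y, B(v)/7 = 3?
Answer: -1/17710 ≈ -5.6465e-5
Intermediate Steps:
B(v) = 21 (B(v) = 7*3 = 21)
m(S) = 35 (m(S) = 9 + (21 - 1*(-5)) = 9 + (21 + 5) = 9 + 26 = 35)
h(A) = 35 (h(A) = 35*1 = 35)
1/(W(R(-8), -845) + h((3 + 3/(-9))²)) = 1/(21*(-845) + 35) = 1/(-17745 + 35) = 1/(-17710) = -1/17710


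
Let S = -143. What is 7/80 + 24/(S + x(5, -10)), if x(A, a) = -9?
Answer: -107/1520 ≈ -0.070395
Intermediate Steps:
7/80 + 24/(S + x(5, -10)) = 7/80 + 24/(-143 - 9) = 7*(1/80) + 24/(-152) = 7/80 + 24*(-1/152) = 7/80 - 3/19 = -107/1520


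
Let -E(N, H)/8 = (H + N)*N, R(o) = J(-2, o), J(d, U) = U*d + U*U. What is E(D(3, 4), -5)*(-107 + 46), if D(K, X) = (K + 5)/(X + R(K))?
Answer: -105408/49 ≈ -2151.2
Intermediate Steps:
J(d, U) = U**2 + U*d (J(d, U) = U*d + U**2 = U**2 + U*d)
R(o) = o*(-2 + o) (R(o) = o*(o - 2) = o*(-2 + o))
D(K, X) = (5 + K)/(X + K*(-2 + K)) (D(K, X) = (K + 5)/(X + K*(-2 + K)) = (5 + K)/(X + K*(-2 + K)))
E(N, H) = -8*N*(H + N) (E(N, H) = -8*(H + N)*N = -8*N*(H + N))
E(D(3, 4), -5)*(-107 + 46) = (-8*(5 + 3)/(4 + 3*(-2 + 3))*(-5 + (5 + 3)/(4 + 3*(-2 + 3))))*(-107 + 46) = -8*8/(4 + 3*1)*(-5 + 8/(4 + 3*1))*(-61) = -8*8/(4 + 3)*(-5 + 8/(4 + 3))*(-61) = -8*8/7*(-5 + 8/7)*(-61) = -8*8/7*(-27/7)*(-61) = (1728/49)*(-61) = -105408/49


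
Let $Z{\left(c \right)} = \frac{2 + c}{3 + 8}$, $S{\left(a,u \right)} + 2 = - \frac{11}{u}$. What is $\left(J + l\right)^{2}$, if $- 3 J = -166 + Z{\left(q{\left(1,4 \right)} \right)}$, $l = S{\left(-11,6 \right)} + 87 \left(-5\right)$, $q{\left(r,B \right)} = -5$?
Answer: $\frac{71149225}{484} \approx 1.47 \cdot 10^{5}$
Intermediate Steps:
$S{\left(a,u \right)} = -2 - \frac{11}{u}$
$l = - \frac{2633}{6}$ ($l = \left(-2 - \frac{11}{6}\right) + 87 \left(-5\right) = \left(-2 - \frac{11}{6}\right) - 435 = - \frac{23}{6} - 435 = - \frac{2633}{6} \approx -438.83$)
$Z{\left(c \right)} = \frac{2}{11} + \frac{c}{11}$ ($Z{\left(c \right)} = \frac{2 + c}{11} = \left(2 + c\right) \frac{1}{11} = \frac{2}{11} + \frac{c}{11}$)
$J = \frac{1829}{33}$ ($J = - \frac{-166 + \left(\frac{2}{11} + \frac{1}{11} \left(-5\right)\right)}{3} = - \frac{-166 + \left(\frac{2}{11} - \frac{5}{11}\right)}{3} = - \frac{-166 - \frac{3}{11}}{3} = \left(- \frac{1}{3}\right) \left(- \frac{1829}{11}\right) = \frac{1829}{33} \approx 55.424$)
$\left(J + l\right)^{2} = \left(\frac{1829}{33} - \frac{2633}{6}\right)^{2} = \left(- \frac{8435}{22}\right)^{2} = \frac{71149225}{484}$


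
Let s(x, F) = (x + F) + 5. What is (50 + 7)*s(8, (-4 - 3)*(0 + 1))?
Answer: 342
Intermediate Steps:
s(x, F) = 5 + F + x (s(x, F) = (F + x) + 5 = 5 + F + x)
(50 + 7)*s(8, (-4 - 3)*(0 + 1)) = (50 + 7)*(5 + (-4 - 3)*(0 + 1) + 8) = 57*(5 - 7*1 + 8) = 57*(5 - 7 + 8) = 57*6 = 342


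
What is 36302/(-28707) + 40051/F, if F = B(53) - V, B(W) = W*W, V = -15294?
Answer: 70366993/74240403 ≈ 0.94783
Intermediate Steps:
B(W) = W**2
F = 18103 (F = 53**2 - 1*(-15294) = 2809 + 15294 = 18103)
36302/(-28707) + 40051/F = 36302/(-28707) + 40051/18103 = 36302*(-1/28707) + 40051*(1/18103) = -5186/4101 + 40051/18103 = 70366993/74240403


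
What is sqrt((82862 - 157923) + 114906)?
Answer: sqrt(39845) ≈ 199.61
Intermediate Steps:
sqrt((82862 - 157923) + 114906) = sqrt(-75061 + 114906) = sqrt(39845)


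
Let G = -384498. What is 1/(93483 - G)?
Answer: 1/477981 ≈ 2.0921e-6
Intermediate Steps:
1/(93483 - G) = 1/(93483 - 1*(-384498)) = 1/(93483 + 384498) = 1/477981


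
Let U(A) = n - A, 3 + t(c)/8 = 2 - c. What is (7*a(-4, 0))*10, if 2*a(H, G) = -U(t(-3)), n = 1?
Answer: 525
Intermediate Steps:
t(c) = -8 - 8*c (t(c) = -24 + 8*(2 - c) = -24 + (16 - 8*c) = -8 - 8*c)
U(A) = 1 - A
a(H, G) = 15/2 (a(H, G) = (-(1 - (-8 - 8*(-3))))/2 = (-(1 - (-8 + 24)))/2 = (-(1 - 1*16))/2 = (-(1 - 16))/2 = (-1*(-15))/2 = (½)*15 = 15/2)
(7*a(-4, 0))*10 = (7*(15/2))*10 = (105/2)*10 = 525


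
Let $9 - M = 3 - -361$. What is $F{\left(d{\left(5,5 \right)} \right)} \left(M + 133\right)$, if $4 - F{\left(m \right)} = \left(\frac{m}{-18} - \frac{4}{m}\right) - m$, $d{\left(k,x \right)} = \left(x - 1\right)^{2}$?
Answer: $- \frac{28157}{6} \approx -4692.8$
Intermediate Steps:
$M = -355$ ($M = 9 - \left(3 - -361\right) = 9 - \left(3 + 361\right) = 9 - 364 = -355$)
$d{\left(k,x \right)} = \left(-1 + x\right)^{2}$
$F{\left(m \right)} = 4 + \frac{4}{m} + \frac{19 m}{18}$ ($F{\left(m \right)} = 4 - \left(\left(\frac{m}{-18} - \frac{4}{m}\right) - m\right) = 4 - \left(\left(m \left(- \frac{1}{18}\right) - \frac{4}{m}\right) - m\right) = 4 - \left(\left(- \frac{m}{18} - \frac{4}{m}\right) - m\right) = 4 - \left(\left(- \frac{4}{m} - \frac{m}{18}\right) - m\right) = 4 - \left(- \frac{4}{m} - \frac{19 m}{18}\right) = 4 + \left(\frac{4}{m} + \frac{19 m}{18}\right) = 4 + \frac{4}{m} + \frac{19 m}{18}$)
$F{\left(d{\left(5,5 \right)} \right)} \left(M + 133\right) = \left(4 + \frac{4}{\left(-1 + 5\right)^{2}} + \frac{19 \left(-1 + 5\right)^{2}}{18}\right) \left(-355 + 133\right) = \left(4 + \frac{4}{4^{2}} + \frac{19 \cdot 4^{2}}{18}\right) \left(-222\right) = \left(4 + \frac{4}{16} + \frac{19}{18} \cdot 16\right) \left(-222\right) = \left(4 + 4 \cdot \frac{1}{16} + \frac{152}{9}\right) \left(-222\right) = \left(4 + \frac{1}{4} + \frac{152}{9}\right) \left(-222\right) = \frac{761}{36} \left(-222\right) = - \frac{28157}{6}$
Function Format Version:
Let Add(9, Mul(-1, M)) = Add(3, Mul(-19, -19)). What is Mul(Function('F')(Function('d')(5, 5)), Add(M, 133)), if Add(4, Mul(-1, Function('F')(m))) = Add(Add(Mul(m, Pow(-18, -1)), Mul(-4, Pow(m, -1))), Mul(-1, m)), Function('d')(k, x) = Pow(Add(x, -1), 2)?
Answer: Rational(-28157, 6) ≈ -4692.8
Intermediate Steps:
M = -355 (M = Add(9, Mul(-1, Add(3, Mul(-19, -19)))) = Add(9, Mul(-1, Add(3, 361))) = Add(9, Mul(-1, 364)) = Add(9, -364) = -355)
Function('d')(k, x) = Pow(Add(-1, x), 2)
Function('F')(m) = Add(4, Mul(4, Pow(m, -1)), Mul(Rational(19, 18), m)) (Function('F')(m) = Add(4, Mul(-1, Add(Add(Mul(m, Pow(-18, -1)), Mul(-4, Pow(m, -1))), Mul(-1, m)))) = Add(4, Mul(-1, Add(Add(Mul(m, Rational(-1, 18)), Mul(-4, Pow(m, -1))), Mul(-1, m)))) = Add(4, Mul(-1, Add(Add(Mul(Rational(-1, 18), m), Mul(-4, Pow(m, -1))), Mul(-1, m)))) = Add(4, Mul(-1, Add(Add(Mul(-4, Pow(m, -1)), Mul(Rational(-1, 18), m)), Mul(-1, m)))) = Add(4, Mul(-1, Add(Mul(-4, Pow(m, -1)), Mul(Rational(-19, 18), m)))) = Add(4, Add(Mul(4, Pow(m, -1)), Mul(Rational(19, 18), m))) = Add(4, Mul(4, Pow(m, -1)), Mul(Rational(19, 18), m)))
Mul(Function('F')(Function('d')(5, 5)), Add(M, 133)) = Mul(Add(4, Mul(4, Pow(Pow(Add(-1, 5), 2), -1)), Mul(Rational(19, 18), Pow(Add(-1, 5), 2))), Add(-355, 133)) = Mul(Add(4, Mul(4, Pow(Pow(4, 2), -1)), Mul(Rational(19, 18), Pow(4, 2))), -222) = Mul(Add(4, Mul(4, Pow(16, -1)), Mul(Rational(19, 18), 16)), -222) = Mul(Add(4, Mul(4, Rational(1, 16)), Rational(152, 9)), -222) = Mul(Add(4, Rational(1, 4), Rational(152, 9)), -222) = Mul(Rational(761, 36), -222) = Rational(-28157, 6)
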